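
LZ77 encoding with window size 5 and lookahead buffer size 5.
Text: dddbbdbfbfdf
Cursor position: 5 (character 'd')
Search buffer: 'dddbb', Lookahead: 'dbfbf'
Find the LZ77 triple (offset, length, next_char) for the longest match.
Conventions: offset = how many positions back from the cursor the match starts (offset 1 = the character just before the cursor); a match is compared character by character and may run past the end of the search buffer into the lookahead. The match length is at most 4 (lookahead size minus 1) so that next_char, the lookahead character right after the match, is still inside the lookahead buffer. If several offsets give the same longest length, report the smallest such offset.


Try each offset into the search buffer:
  offset=1 (pos 4, char 'b'): match length 0
  offset=2 (pos 3, char 'b'): match length 0
  offset=3 (pos 2, char 'd'): match length 2
  offset=4 (pos 1, char 'd'): match length 1
  offset=5 (pos 0, char 'd'): match length 1
Longest match has length 2 at offset 3.
next_char = character at position 5 + 2 = 7 -> 'f'

Best match: offset=3, length=2 (matching 'db' starting at position 2)
LZ77 triple: (3, 2, 'f')


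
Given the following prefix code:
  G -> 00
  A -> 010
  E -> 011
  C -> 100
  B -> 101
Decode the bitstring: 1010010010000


Decoding step by step:
Bits 101 -> B
Bits 00 -> G
Bits 100 -> C
Bits 100 -> C
Bits 00 -> G


Decoded message: BGCCG


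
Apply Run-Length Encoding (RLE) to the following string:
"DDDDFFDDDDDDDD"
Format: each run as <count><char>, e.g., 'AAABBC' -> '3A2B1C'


Scanning runs left to right:
  i=0: run of 'D' x 4 -> '4D'
  i=4: run of 'F' x 2 -> '2F'
  i=6: run of 'D' x 8 -> '8D'

RLE = 4D2F8D


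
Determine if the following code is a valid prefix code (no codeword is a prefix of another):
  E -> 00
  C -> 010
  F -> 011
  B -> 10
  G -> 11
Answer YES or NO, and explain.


Checking each pair (does one codeword prefix another?):
  E='00' vs C='010': no prefix
  E='00' vs F='011': no prefix
  E='00' vs B='10': no prefix
  E='00' vs G='11': no prefix
  C='010' vs E='00': no prefix
  C='010' vs F='011': no prefix
  C='010' vs B='10': no prefix
  C='010' vs G='11': no prefix
  F='011' vs E='00': no prefix
  F='011' vs C='010': no prefix
  F='011' vs B='10': no prefix
  F='011' vs G='11': no prefix
  B='10' vs E='00': no prefix
  B='10' vs C='010': no prefix
  B='10' vs F='011': no prefix
  B='10' vs G='11': no prefix
  G='11' vs E='00': no prefix
  G='11' vs C='010': no prefix
  G='11' vs F='011': no prefix
  G='11' vs B='10': no prefix
No violation found over all pairs.

YES -- this is a valid prefix code. No codeword is a prefix of any other codeword.


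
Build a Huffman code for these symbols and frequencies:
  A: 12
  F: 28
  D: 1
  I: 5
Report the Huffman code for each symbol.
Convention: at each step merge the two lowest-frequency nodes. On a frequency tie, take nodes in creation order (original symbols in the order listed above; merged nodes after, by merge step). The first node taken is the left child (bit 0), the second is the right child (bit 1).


Huffman tree construction:
Step 1: Merge D(1) + I(5) = 6
Step 2: Merge (D+I)(6) + A(12) = 18
Step 3: Merge ((D+I)+A)(18) + F(28) = 46
Read each symbol's code off the tree from the root (left child = 0, right child = 1).

Codes:
  A: 01 (length 2)
  F: 1 (length 1)
  D: 000 (length 3)
  I: 001 (length 3)
Average code length: 70/46 = 1.5217 bits/symbol


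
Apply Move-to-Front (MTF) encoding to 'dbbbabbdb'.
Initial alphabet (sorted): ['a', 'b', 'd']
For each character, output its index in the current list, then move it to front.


MTF encoding:
'd': index 2 in ['a', 'b', 'd'] -> ['d', 'a', 'b']
'b': index 2 in ['d', 'a', 'b'] -> ['b', 'd', 'a']
'b': index 0 in ['b', 'd', 'a'] -> ['b', 'd', 'a']
'b': index 0 in ['b', 'd', 'a'] -> ['b', 'd', 'a']
'a': index 2 in ['b', 'd', 'a'] -> ['a', 'b', 'd']
'b': index 1 in ['a', 'b', 'd'] -> ['b', 'a', 'd']
'b': index 0 in ['b', 'a', 'd'] -> ['b', 'a', 'd']
'd': index 2 in ['b', 'a', 'd'] -> ['d', 'b', 'a']
'b': index 1 in ['d', 'b', 'a'] -> ['b', 'd', 'a']


Output: [2, 2, 0, 0, 2, 1, 0, 2, 1]


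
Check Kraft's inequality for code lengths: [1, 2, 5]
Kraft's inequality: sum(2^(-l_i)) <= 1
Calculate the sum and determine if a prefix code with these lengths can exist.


Sum = 2^(-1) + 2^(-2) + 2^(-5)
    = 0.5 + 0.25 + 0.03125
    = 25/32 = 0.78125
Since 0.78125 <= 1, Kraft's inequality IS satisfied.
A prefix code with these lengths CAN exist.

Kraft sum = 0.78125. Satisfied.


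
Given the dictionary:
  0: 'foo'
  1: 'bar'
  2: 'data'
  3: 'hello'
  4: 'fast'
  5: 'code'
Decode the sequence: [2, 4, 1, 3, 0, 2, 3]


Look up each index in the dictionary:
  2 -> 'data'
  4 -> 'fast'
  1 -> 'bar'
  3 -> 'hello'
  0 -> 'foo'
  2 -> 'data'
  3 -> 'hello'

Decoded: "data fast bar hello foo data hello"


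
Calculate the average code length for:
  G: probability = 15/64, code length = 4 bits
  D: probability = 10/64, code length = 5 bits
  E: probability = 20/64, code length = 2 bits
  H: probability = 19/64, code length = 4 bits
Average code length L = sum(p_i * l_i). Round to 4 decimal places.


Weighted contributions p_i * l_i:
  G: (15/64) * 4 = 60/64
  D: (10/64) * 5 = 50/64
  E: (20/64) * 2 = 40/64
  H: (19/64) * 4 = 76/64
Sum = (60 + 50 + 40 + 76)/64 = 226/64

L = 226/64 = 3.5313 bits/symbol


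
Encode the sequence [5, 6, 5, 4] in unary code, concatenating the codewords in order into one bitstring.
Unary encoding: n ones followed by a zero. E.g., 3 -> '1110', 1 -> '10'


Encode each number as n ones followed by a terminating 0:
  5 -> 111110 (6 bits)
  6 -> 1111110 (7 bits)
  5 -> 111110 (6 bits)
  4 -> 11110 (5 bits)
Total length = 6 + 7 + 6 + 5 = 24 bits.

Unary([5, 6, 5, 4]) = 111110111111011111011110 (24 bits)


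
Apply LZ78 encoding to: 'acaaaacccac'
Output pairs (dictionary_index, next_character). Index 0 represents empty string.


LZ78 encoding steps:
Dictionary: {0: ''}
Step 1: w='' (idx 0), next='a' -> output (0, 'a'), add 'a' as idx 1
Step 2: w='' (idx 0), next='c' -> output (0, 'c'), add 'c' as idx 2
Step 3: w='a' (idx 1), next='a' -> output (1, 'a'), add 'aa' as idx 3
Step 4: w='aa' (idx 3), next='c' -> output (3, 'c'), add 'aac' as idx 4
Step 5: w='c' (idx 2), next='c' -> output (2, 'c'), add 'cc' as idx 5
Step 6: w='a' (idx 1), next='c' -> output (1, 'c'), add 'ac' as idx 6


Encoded: [(0, 'a'), (0, 'c'), (1, 'a'), (3, 'c'), (2, 'c'), (1, 'c')]


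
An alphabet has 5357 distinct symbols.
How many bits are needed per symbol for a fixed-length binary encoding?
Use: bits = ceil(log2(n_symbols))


log2(5357) = 12.3872
Bracket: 2^12 = 4096 < 5357 <= 2^13 = 8192
So ceil(log2(5357)) = 13

bits = ceil(log2(5357)) = ceil(12.3872) = 13 bits


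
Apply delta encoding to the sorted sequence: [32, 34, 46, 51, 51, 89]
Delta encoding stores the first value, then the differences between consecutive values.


First value: 32
Deltas:
  34 - 32 = 2
  46 - 34 = 12
  51 - 46 = 5
  51 - 51 = 0
  89 - 51 = 38


Delta encoded: [32, 2, 12, 5, 0, 38]


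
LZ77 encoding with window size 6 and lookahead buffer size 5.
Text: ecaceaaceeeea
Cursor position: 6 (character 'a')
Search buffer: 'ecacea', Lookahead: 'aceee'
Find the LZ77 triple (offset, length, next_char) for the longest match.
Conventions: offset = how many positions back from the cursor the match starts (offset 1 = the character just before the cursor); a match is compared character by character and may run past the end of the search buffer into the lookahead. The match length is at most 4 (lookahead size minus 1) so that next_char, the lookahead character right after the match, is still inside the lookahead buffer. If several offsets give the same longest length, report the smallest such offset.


Try each offset into the search buffer:
  offset=1 (pos 5, char 'a'): match length 1
  offset=2 (pos 4, char 'e'): match length 0
  offset=3 (pos 3, char 'c'): match length 0
  offset=4 (pos 2, char 'a'): match length 3
  offset=5 (pos 1, char 'c'): match length 0
  offset=6 (pos 0, char 'e'): match length 0
Longest match has length 3 at offset 4.
next_char = character at position 6 + 3 = 9 -> 'e'

Best match: offset=4, length=3 (matching 'ace' starting at position 2)
LZ77 triple: (4, 3, 'e')


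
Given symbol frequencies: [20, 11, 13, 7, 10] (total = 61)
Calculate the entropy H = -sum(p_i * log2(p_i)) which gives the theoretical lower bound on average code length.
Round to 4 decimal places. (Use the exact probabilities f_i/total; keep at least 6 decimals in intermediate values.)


Per-symbol terms -p_i * log2(p_i) with p_i = f_i/61:
  p = 20/61 = 0.327869: log2(p) = -1.608809, -p*log2(p) = 0.527478
  p = 11/61 = 0.180328: log2(p) = -2.471306, -p*log2(p) = 0.445645
  p = 13/61 = 0.213115: log2(p) = -2.230298, -p*log2(p) = 0.475309
  p = 7/61 = 0.114754: log2(p) = -3.123382, -p*log2(p) = 0.358421
  p = 10/61 = 0.163934: log2(p) = -2.608809, -p*log2(p) = 0.427674
H = 0.527478 + 0.445645 + 0.475309 + 0.358421 + 0.427674 = 2.234527

H = 2.2345 bits/symbol


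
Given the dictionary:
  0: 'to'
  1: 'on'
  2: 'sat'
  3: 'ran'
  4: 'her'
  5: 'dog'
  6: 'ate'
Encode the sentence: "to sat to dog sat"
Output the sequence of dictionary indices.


Look up each word in the dictionary:
  'to' -> 0
  'sat' -> 2
  'to' -> 0
  'dog' -> 5
  'sat' -> 2

Encoded: [0, 2, 0, 5, 2]


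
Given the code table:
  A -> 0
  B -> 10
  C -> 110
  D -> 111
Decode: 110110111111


Decoding:
110 -> C
110 -> C
111 -> D
111 -> D


Result: CCDD


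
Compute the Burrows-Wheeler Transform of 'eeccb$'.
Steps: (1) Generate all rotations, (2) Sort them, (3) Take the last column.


Rotations (sorted):
  0: $eeccb -> last char: b
  1: b$eecc -> last char: c
  2: cb$eec -> last char: c
  3: ccb$ee -> last char: e
  4: eccb$e -> last char: e
  5: eeccb$ -> last char: $


BWT = bccee$


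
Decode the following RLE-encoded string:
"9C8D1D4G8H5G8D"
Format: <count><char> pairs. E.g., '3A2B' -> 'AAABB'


Expanding each <count><char> pair:
  9C -> 'CCCCCCCCC'
  8D -> 'DDDDDDDD'
  1D -> 'D'
  4G -> 'GGGG'
  8H -> 'HHHHHHHH'
  5G -> 'GGGGG'
  8D -> 'DDDDDDDD'

Decoded = CCCCCCCCCDDDDDDDDDGGGGHHHHHHHHGGGGGDDDDDDDD


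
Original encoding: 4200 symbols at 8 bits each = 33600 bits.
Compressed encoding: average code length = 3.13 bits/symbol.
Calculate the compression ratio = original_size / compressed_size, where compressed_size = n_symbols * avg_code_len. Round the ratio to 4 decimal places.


original_size = n_symbols * orig_bits = 4200 * 8 = 33600 bits
compressed_size = n_symbols * avg_code_len = 4200 * 3.13 = 13146.0 bits
ratio = original_size / compressed_size = 33600 / 13146.0 = 2.5559

Compression ratio = 2.5559


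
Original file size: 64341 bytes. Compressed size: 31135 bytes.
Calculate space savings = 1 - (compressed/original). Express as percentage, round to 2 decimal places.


ratio = compressed/original = 31135/64341 = 0.483906
savings = 1 - ratio = 1 - 0.483906 = 0.516094
as a percentage: 0.516094 * 100 = 51.61%

Space savings = 1 - 31135/64341 = 51.61%


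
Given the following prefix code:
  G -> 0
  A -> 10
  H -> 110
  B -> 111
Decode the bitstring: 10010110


Decoding step by step:
Bits 10 -> A
Bits 0 -> G
Bits 10 -> A
Bits 110 -> H


Decoded message: AGAH


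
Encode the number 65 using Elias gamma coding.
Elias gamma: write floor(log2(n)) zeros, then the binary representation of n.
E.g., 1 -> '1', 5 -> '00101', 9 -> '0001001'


num_bits = floor(log2(65)) + 1 = 7
leading_zeros = num_bits - 1 = 6
binary(65) = 1000001

Elias gamma(65) = '000000' + '1000001' = 0000001000001 (13 bits)


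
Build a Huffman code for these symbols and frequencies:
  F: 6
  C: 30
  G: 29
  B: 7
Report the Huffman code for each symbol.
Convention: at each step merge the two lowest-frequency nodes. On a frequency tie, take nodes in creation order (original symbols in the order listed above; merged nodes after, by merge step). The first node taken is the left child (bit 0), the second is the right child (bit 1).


Huffman tree construction:
Step 1: Merge F(6) + B(7) = 13
Step 2: Merge (F+B)(13) + G(29) = 42
Step 3: Merge C(30) + ((F+B)+G)(42) = 72
Read each symbol's code off the tree from the root (left child = 0, right child = 1).

Codes:
  F: 100 (length 3)
  C: 0 (length 1)
  G: 11 (length 2)
  B: 101 (length 3)
Average code length: 127/72 = 1.7639 bits/symbol


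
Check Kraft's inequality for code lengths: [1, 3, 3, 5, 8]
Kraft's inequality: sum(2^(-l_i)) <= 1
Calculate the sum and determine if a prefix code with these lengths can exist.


Sum = 2^(-1) + 2^(-3) + 2^(-3) + 2^(-5) + 2^(-8)
    = 0.5 + 0.125 + 0.125 + 0.03125 + 0.00390625
    = 201/256 = 0.78515625
Since 0.78515625 <= 1, Kraft's inequality IS satisfied.
A prefix code with these lengths CAN exist.

Kraft sum = 0.78515625. Satisfied.


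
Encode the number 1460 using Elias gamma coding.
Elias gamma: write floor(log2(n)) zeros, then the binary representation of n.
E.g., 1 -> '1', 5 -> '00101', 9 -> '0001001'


num_bits = floor(log2(1460)) + 1 = 11
leading_zeros = num_bits - 1 = 10
binary(1460) = 10110110100

Elias gamma(1460) = '0000000000' + '10110110100' = 000000000010110110100 (21 bits)


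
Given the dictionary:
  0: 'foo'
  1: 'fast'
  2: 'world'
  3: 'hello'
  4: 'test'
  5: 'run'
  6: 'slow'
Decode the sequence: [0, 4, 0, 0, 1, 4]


Look up each index in the dictionary:
  0 -> 'foo'
  4 -> 'test'
  0 -> 'foo'
  0 -> 'foo'
  1 -> 'fast'
  4 -> 'test'

Decoded: "foo test foo foo fast test"


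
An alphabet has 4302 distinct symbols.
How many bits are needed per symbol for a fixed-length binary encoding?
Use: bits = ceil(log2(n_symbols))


log2(4302) = 12.0708
Bracket: 2^12 = 4096 < 4302 <= 2^13 = 8192
So ceil(log2(4302)) = 13

bits = ceil(log2(4302)) = ceil(12.0708) = 13 bits


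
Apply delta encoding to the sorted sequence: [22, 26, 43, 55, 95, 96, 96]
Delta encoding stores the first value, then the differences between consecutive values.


First value: 22
Deltas:
  26 - 22 = 4
  43 - 26 = 17
  55 - 43 = 12
  95 - 55 = 40
  96 - 95 = 1
  96 - 96 = 0


Delta encoded: [22, 4, 17, 12, 40, 1, 0]


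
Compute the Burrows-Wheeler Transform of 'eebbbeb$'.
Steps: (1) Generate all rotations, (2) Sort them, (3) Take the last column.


Rotations (sorted):
  0: $eebbbeb -> last char: b
  1: b$eebbbe -> last char: e
  2: bbbeb$ee -> last char: e
  3: bbeb$eeb -> last char: b
  4: beb$eebb -> last char: b
  5: eb$eebbb -> last char: b
  6: ebbbeb$e -> last char: e
  7: eebbbeb$ -> last char: $


BWT = beebbbe$


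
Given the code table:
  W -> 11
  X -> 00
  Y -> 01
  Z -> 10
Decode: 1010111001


Decoding:
10 -> Z
10 -> Z
11 -> W
10 -> Z
01 -> Y


Result: ZZWZY


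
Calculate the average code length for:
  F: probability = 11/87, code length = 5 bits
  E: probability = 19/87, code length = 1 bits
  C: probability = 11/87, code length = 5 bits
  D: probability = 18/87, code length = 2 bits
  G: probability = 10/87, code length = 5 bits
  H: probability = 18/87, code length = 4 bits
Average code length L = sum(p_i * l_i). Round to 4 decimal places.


Weighted contributions p_i * l_i:
  F: (11/87) * 5 = 55/87
  E: (19/87) * 1 = 19/87
  C: (11/87) * 5 = 55/87
  D: (18/87) * 2 = 36/87
  G: (10/87) * 5 = 50/87
  H: (18/87) * 4 = 72/87
Sum = (55 + 19 + 55 + 36 + 50 + 72)/87 = 287/87

L = 287/87 = 3.2989 bits/symbol


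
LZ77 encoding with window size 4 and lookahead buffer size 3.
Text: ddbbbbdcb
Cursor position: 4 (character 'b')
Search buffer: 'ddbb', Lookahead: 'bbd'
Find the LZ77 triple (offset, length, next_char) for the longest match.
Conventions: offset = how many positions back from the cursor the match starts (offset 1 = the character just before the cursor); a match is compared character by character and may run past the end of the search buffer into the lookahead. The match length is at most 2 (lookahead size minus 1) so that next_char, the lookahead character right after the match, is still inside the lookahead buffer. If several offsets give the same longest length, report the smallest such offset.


Try each offset into the search buffer:
  offset=1 (pos 3, char 'b'): match length 2
  offset=2 (pos 2, char 'b'): match length 2
  offset=3 (pos 1, char 'd'): match length 0
  offset=4 (pos 0, char 'd'): match length 0
Longest match has length 2, found at offsets 1, 2; take the smallest, offset 1.
next_char = character at position 4 + 2 = 6 -> 'd'

Best match: offset=1, length=2 (matching 'bb' starting at position 3)
LZ77 triple: (1, 2, 'd')


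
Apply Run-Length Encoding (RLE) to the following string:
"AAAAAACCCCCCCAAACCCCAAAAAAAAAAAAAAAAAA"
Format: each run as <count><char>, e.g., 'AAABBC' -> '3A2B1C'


Scanning runs left to right:
  i=0: run of 'A' x 6 -> '6A'
  i=6: run of 'C' x 7 -> '7C'
  i=13: run of 'A' x 3 -> '3A'
  i=16: run of 'C' x 4 -> '4C'
  i=20: run of 'A' x 18 -> '18A'

RLE = 6A7C3A4C18A


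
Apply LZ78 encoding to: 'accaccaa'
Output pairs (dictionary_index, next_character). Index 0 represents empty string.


LZ78 encoding steps:
Dictionary: {0: ''}
Step 1: w='' (idx 0), next='a' -> output (0, 'a'), add 'a' as idx 1
Step 2: w='' (idx 0), next='c' -> output (0, 'c'), add 'c' as idx 2
Step 3: w='c' (idx 2), next='a' -> output (2, 'a'), add 'ca' as idx 3
Step 4: w='c' (idx 2), next='c' -> output (2, 'c'), add 'cc' as idx 4
Step 5: w='a' (idx 1), next='a' -> output (1, 'a'), add 'aa' as idx 5


Encoded: [(0, 'a'), (0, 'c'), (2, 'a'), (2, 'c'), (1, 'a')]


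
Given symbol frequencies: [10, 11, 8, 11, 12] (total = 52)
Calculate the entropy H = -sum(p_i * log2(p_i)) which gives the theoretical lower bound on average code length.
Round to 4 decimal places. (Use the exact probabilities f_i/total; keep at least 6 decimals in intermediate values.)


Per-symbol terms -p_i * log2(p_i) with p_i = f_i/52:
  p = 10/52 = 0.192308: log2(p) = -2.378512, -p*log2(p) = 0.457406
  p = 11/52 = 0.211538: log2(p) = -2.241008, -p*log2(p) = 0.474059
  p = 8/52 = 0.153846: log2(p) = -2.700440, -p*log2(p) = 0.415452
  p = 11/52 = 0.211538: log2(p) = -2.241008, -p*log2(p) = 0.474059
  p = 12/52 = 0.230769: log2(p) = -2.115477, -p*log2(p) = 0.488187
H = 0.457406 + 0.474059 + 0.415452 + 0.474059 + 0.488187 = 2.309163

H = 2.3092 bits/symbol


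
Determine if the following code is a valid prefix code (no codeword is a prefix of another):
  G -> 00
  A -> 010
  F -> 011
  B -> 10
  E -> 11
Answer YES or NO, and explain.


Checking each pair (does one codeword prefix another?):
  G='00' vs A='010': no prefix
  G='00' vs F='011': no prefix
  G='00' vs B='10': no prefix
  G='00' vs E='11': no prefix
  A='010' vs G='00': no prefix
  A='010' vs F='011': no prefix
  A='010' vs B='10': no prefix
  A='010' vs E='11': no prefix
  F='011' vs G='00': no prefix
  F='011' vs A='010': no prefix
  F='011' vs B='10': no prefix
  F='011' vs E='11': no prefix
  B='10' vs G='00': no prefix
  B='10' vs A='010': no prefix
  B='10' vs F='011': no prefix
  B='10' vs E='11': no prefix
  E='11' vs G='00': no prefix
  E='11' vs A='010': no prefix
  E='11' vs F='011': no prefix
  E='11' vs B='10': no prefix
No violation found over all pairs.

YES -- this is a valid prefix code. No codeword is a prefix of any other codeword.


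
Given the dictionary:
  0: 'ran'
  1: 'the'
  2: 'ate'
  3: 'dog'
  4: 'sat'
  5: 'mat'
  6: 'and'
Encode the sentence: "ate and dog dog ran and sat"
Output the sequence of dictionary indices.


Look up each word in the dictionary:
  'ate' -> 2
  'and' -> 6
  'dog' -> 3
  'dog' -> 3
  'ran' -> 0
  'and' -> 6
  'sat' -> 4

Encoded: [2, 6, 3, 3, 0, 6, 4]


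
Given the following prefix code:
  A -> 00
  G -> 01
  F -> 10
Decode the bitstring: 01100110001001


Decoding step by step:
Bits 01 -> G
Bits 10 -> F
Bits 01 -> G
Bits 10 -> F
Bits 00 -> A
Bits 10 -> F
Bits 01 -> G


Decoded message: GFGFAFG


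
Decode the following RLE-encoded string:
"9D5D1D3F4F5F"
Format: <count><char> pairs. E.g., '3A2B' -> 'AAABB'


Expanding each <count><char> pair:
  9D -> 'DDDDDDDDD'
  5D -> 'DDDDD'
  1D -> 'D'
  3F -> 'FFF'
  4F -> 'FFFF'
  5F -> 'FFFFF'

Decoded = DDDDDDDDDDDDDDDFFFFFFFFFFFF


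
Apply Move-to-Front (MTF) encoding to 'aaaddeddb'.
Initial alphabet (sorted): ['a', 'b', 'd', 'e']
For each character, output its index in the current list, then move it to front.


MTF encoding:
'a': index 0 in ['a', 'b', 'd', 'e'] -> ['a', 'b', 'd', 'e']
'a': index 0 in ['a', 'b', 'd', 'e'] -> ['a', 'b', 'd', 'e']
'a': index 0 in ['a', 'b', 'd', 'e'] -> ['a', 'b', 'd', 'e']
'd': index 2 in ['a', 'b', 'd', 'e'] -> ['d', 'a', 'b', 'e']
'd': index 0 in ['d', 'a', 'b', 'e'] -> ['d', 'a', 'b', 'e']
'e': index 3 in ['d', 'a', 'b', 'e'] -> ['e', 'd', 'a', 'b']
'd': index 1 in ['e', 'd', 'a', 'b'] -> ['d', 'e', 'a', 'b']
'd': index 0 in ['d', 'e', 'a', 'b'] -> ['d', 'e', 'a', 'b']
'b': index 3 in ['d', 'e', 'a', 'b'] -> ['b', 'd', 'e', 'a']


Output: [0, 0, 0, 2, 0, 3, 1, 0, 3]


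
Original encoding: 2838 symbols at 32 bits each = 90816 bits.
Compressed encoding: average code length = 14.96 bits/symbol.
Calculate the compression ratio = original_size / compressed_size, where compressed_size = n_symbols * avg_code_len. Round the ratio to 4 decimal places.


original_size = n_symbols * orig_bits = 2838 * 32 = 90816 bits
compressed_size = n_symbols * avg_code_len = 2838 * 14.96 = 42456.48 bits
ratio = original_size / compressed_size = 90816 / 42456.48 = 2.139

Compression ratio = 2.139


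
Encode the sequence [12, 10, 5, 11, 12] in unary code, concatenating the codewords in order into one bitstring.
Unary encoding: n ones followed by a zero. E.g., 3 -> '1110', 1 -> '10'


Encode each number as n ones followed by a terminating 0:
  12 -> 1111111111110 (13 bits)
  10 -> 11111111110 (11 bits)
  5 -> 111110 (6 bits)
  11 -> 111111111110 (12 bits)
  12 -> 1111111111110 (13 bits)
Total length = 13 + 11 + 6 + 12 + 13 = 55 bits.

Unary([12, 10, 5, 11, 12]) = 1111111111110111111111101111101111111111101111111111110 (55 bits)


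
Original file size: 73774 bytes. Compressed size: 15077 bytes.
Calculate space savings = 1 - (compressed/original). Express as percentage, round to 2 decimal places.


ratio = compressed/original = 15077/73774 = 0.204367
savings = 1 - ratio = 1 - 0.204367 = 0.795633
as a percentage: 0.795633 * 100 = 79.56%

Space savings = 1 - 15077/73774 = 79.56%


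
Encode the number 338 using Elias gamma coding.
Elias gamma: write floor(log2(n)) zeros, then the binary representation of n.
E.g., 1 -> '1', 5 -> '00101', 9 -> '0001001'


num_bits = floor(log2(338)) + 1 = 9
leading_zeros = num_bits - 1 = 8
binary(338) = 101010010

Elias gamma(338) = '00000000' + '101010010' = 00000000101010010 (17 bits)


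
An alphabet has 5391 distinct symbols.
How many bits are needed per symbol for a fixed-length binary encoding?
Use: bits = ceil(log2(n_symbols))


log2(5391) = 12.3963
Bracket: 2^12 = 4096 < 5391 <= 2^13 = 8192
So ceil(log2(5391)) = 13

bits = ceil(log2(5391)) = ceil(12.3963) = 13 bits


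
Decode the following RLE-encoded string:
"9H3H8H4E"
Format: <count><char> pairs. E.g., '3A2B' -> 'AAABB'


Expanding each <count><char> pair:
  9H -> 'HHHHHHHHH'
  3H -> 'HHH'
  8H -> 'HHHHHHHH'
  4E -> 'EEEE'

Decoded = HHHHHHHHHHHHHHHHHHHHEEEE


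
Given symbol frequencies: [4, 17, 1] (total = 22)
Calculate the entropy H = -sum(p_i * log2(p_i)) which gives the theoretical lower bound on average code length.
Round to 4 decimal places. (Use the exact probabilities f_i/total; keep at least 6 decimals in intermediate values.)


Per-symbol terms -p_i * log2(p_i) with p_i = f_i/22:
  p = 4/22 = 0.181818: log2(p) = -2.459432, -p*log2(p) = 0.447169
  p = 17/22 = 0.772727: log2(p) = -0.371969, -p*log2(p) = 0.287430
  p = 1/22 = 0.045455: log2(p) = -4.459432, -p*log2(p) = 0.202701
H = 0.447169 + 0.287430 + 0.202701 = 0.937300

H = 0.9373 bits/symbol


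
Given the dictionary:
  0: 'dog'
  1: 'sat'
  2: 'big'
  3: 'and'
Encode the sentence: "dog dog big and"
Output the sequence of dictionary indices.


Look up each word in the dictionary:
  'dog' -> 0
  'dog' -> 0
  'big' -> 2
  'and' -> 3

Encoded: [0, 0, 2, 3]


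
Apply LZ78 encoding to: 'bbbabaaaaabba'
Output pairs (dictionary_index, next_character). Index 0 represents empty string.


LZ78 encoding steps:
Dictionary: {0: ''}
Step 1: w='' (idx 0), next='b' -> output (0, 'b'), add 'b' as idx 1
Step 2: w='b' (idx 1), next='b' -> output (1, 'b'), add 'bb' as idx 2
Step 3: w='' (idx 0), next='a' -> output (0, 'a'), add 'a' as idx 3
Step 4: w='b' (idx 1), next='a' -> output (1, 'a'), add 'ba' as idx 4
Step 5: w='a' (idx 3), next='a' -> output (3, 'a'), add 'aa' as idx 5
Step 6: w='aa' (idx 5), next='b' -> output (5, 'b'), add 'aab' as idx 6
Step 7: w='ba' (idx 4), end of input -> output (4, '')


Encoded: [(0, 'b'), (1, 'b'), (0, 'a'), (1, 'a'), (3, 'a'), (5, 'b'), (4, '')]


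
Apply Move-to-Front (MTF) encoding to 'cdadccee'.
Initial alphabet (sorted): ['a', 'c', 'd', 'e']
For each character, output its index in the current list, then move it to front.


MTF encoding:
'c': index 1 in ['a', 'c', 'd', 'e'] -> ['c', 'a', 'd', 'e']
'd': index 2 in ['c', 'a', 'd', 'e'] -> ['d', 'c', 'a', 'e']
'a': index 2 in ['d', 'c', 'a', 'e'] -> ['a', 'd', 'c', 'e']
'd': index 1 in ['a', 'd', 'c', 'e'] -> ['d', 'a', 'c', 'e']
'c': index 2 in ['d', 'a', 'c', 'e'] -> ['c', 'd', 'a', 'e']
'c': index 0 in ['c', 'd', 'a', 'e'] -> ['c', 'd', 'a', 'e']
'e': index 3 in ['c', 'd', 'a', 'e'] -> ['e', 'c', 'd', 'a']
'e': index 0 in ['e', 'c', 'd', 'a'] -> ['e', 'c', 'd', 'a']


Output: [1, 2, 2, 1, 2, 0, 3, 0]


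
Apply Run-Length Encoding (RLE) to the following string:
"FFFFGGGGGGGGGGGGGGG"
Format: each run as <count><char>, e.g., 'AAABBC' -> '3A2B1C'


Scanning runs left to right:
  i=0: run of 'F' x 4 -> '4F'
  i=4: run of 'G' x 15 -> '15G'

RLE = 4F15G


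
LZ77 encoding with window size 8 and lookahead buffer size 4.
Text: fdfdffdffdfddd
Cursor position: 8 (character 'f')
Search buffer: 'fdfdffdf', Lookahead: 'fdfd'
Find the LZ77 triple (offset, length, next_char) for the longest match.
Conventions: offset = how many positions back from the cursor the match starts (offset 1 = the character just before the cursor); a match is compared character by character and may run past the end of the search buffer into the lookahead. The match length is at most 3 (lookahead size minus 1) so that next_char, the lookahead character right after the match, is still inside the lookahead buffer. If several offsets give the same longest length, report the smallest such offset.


Try each offset into the search buffer:
  offset=1 (pos 7, char 'f'): match length 1
  offset=2 (pos 6, char 'd'): match length 0
  offset=3 (pos 5, char 'f'): match length 3
  offset=4 (pos 4, char 'f'): match length 1
  offset=5 (pos 3, char 'd'): match length 0
  offset=6 (pos 2, char 'f'): match length 3
  offset=7 (pos 1, char 'd'): match length 0
  offset=8 (pos 0, char 'f'): match length 3
Longest match has length 3, found at offsets 3, 6, 8; take the smallest, offset 3.
next_char = character at position 8 + 3 = 11 -> 'd'

Best match: offset=3, length=3 (matching 'fdf' starting at position 5)
LZ77 triple: (3, 3, 'd')


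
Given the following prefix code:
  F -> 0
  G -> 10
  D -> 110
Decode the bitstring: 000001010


Decoding step by step:
Bits 0 -> F
Bits 0 -> F
Bits 0 -> F
Bits 0 -> F
Bits 0 -> F
Bits 10 -> G
Bits 10 -> G


Decoded message: FFFFFGG


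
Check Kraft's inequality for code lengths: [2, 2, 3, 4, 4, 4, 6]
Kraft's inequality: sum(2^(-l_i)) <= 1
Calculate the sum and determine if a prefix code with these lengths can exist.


Sum = 2^(-2) + 2^(-2) + 2^(-3) + 2^(-4) + 2^(-4) + 2^(-4) + 2^(-6)
    = 0.25 + 0.25 + 0.125 + 0.0625 + 0.0625 + 0.0625 + 0.015625
    = 53/64 = 0.828125
Since 0.828125 <= 1, Kraft's inequality IS satisfied.
A prefix code with these lengths CAN exist.

Kraft sum = 0.828125. Satisfied.


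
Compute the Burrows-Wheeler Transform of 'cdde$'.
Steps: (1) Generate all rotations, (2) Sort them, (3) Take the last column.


Rotations (sorted):
  0: $cdde -> last char: e
  1: cdde$ -> last char: $
  2: dde$c -> last char: c
  3: de$cd -> last char: d
  4: e$cdd -> last char: d


BWT = e$cdd


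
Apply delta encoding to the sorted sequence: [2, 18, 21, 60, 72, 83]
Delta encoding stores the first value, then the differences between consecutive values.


First value: 2
Deltas:
  18 - 2 = 16
  21 - 18 = 3
  60 - 21 = 39
  72 - 60 = 12
  83 - 72 = 11


Delta encoded: [2, 16, 3, 39, 12, 11]


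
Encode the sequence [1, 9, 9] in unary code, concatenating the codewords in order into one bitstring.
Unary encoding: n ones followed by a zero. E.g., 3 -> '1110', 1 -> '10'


Encode each number as n ones followed by a terminating 0:
  1 -> 10 (2 bits)
  9 -> 1111111110 (10 bits)
  9 -> 1111111110 (10 bits)
Total length = 2 + 10 + 10 = 22 bits.

Unary([1, 9, 9]) = 1011111111101111111110 (22 bits)


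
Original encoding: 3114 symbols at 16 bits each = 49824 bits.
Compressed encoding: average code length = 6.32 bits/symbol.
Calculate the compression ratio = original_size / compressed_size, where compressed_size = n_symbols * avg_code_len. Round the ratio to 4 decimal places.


original_size = n_symbols * orig_bits = 3114 * 16 = 49824 bits
compressed_size = n_symbols * avg_code_len = 3114 * 6.32 = 19680.48 bits
ratio = original_size / compressed_size = 49824 / 19680.48 = 2.5316

Compression ratio = 2.5316


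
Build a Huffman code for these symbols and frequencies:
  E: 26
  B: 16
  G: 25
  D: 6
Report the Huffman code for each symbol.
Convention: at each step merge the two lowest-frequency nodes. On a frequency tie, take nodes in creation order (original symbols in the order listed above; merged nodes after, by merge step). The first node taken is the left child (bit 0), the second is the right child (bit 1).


Huffman tree construction:
Step 1: Merge D(6) + B(16) = 22
Step 2: Merge (D+B)(22) + G(25) = 47
Step 3: Merge E(26) + ((D+B)+G)(47) = 73
Read each symbol's code off the tree from the root (left child = 0, right child = 1).

Codes:
  E: 0 (length 1)
  B: 101 (length 3)
  G: 11 (length 2)
  D: 100 (length 3)
Average code length: 142/73 = 1.9452 bits/symbol


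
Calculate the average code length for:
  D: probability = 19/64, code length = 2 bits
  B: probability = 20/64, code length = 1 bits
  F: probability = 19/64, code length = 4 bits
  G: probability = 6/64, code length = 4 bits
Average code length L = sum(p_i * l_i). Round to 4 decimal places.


Weighted contributions p_i * l_i:
  D: (19/64) * 2 = 38/64
  B: (20/64) * 1 = 20/64
  F: (19/64) * 4 = 76/64
  G: (6/64) * 4 = 24/64
Sum = (38 + 20 + 76 + 24)/64 = 158/64

L = 158/64 = 2.4688 bits/symbol


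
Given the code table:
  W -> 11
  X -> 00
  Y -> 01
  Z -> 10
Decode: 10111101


Decoding:
10 -> Z
11 -> W
11 -> W
01 -> Y


Result: ZWWY


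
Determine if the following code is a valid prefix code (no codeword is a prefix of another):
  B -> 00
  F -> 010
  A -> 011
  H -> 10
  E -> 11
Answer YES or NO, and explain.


Checking each pair (does one codeword prefix another?):
  B='00' vs F='010': no prefix
  B='00' vs A='011': no prefix
  B='00' vs H='10': no prefix
  B='00' vs E='11': no prefix
  F='010' vs B='00': no prefix
  F='010' vs A='011': no prefix
  F='010' vs H='10': no prefix
  F='010' vs E='11': no prefix
  A='011' vs B='00': no prefix
  A='011' vs F='010': no prefix
  A='011' vs H='10': no prefix
  A='011' vs E='11': no prefix
  H='10' vs B='00': no prefix
  H='10' vs F='010': no prefix
  H='10' vs A='011': no prefix
  H='10' vs E='11': no prefix
  E='11' vs B='00': no prefix
  E='11' vs F='010': no prefix
  E='11' vs A='011': no prefix
  E='11' vs H='10': no prefix
No violation found over all pairs.

YES -- this is a valid prefix code. No codeword is a prefix of any other codeword.


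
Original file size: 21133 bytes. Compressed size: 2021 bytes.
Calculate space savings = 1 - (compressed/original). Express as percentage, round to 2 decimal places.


ratio = compressed/original = 2021/21133 = 0.095632
savings = 1 - ratio = 1 - 0.095632 = 0.904368
as a percentage: 0.904368 * 100 = 90.44%

Space savings = 1 - 2021/21133 = 90.44%


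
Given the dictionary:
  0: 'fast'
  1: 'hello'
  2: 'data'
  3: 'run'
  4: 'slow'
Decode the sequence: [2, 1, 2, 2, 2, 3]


Look up each index in the dictionary:
  2 -> 'data'
  1 -> 'hello'
  2 -> 'data'
  2 -> 'data'
  2 -> 'data'
  3 -> 'run'

Decoded: "data hello data data data run"


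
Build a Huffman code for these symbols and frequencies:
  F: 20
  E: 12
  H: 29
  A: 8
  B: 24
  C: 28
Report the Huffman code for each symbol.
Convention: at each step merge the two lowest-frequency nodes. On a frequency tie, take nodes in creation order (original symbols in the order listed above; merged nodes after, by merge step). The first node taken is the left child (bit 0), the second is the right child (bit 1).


Huffman tree construction:
Step 1: Merge A(8) + E(12) = 20
Step 2: Merge F(20) + (A+E)(20) = 40
Step 3: Merge B(24) + C(28) = 52
Step 4: Merge H(29) + (F+(A+E))(40) = 69
Step 5: Merge (B+C)(52) + (H+(F+(A+E)))(69) = 121
Read each symbol's code off the tree from the root (left child = 0, right child = 1).

Codes:
  F: 110 (length 3)
  E: 1111 (length 4)
  H: 10 (length 2)
  A: 1110 (length 4)
  B: 00 (length 2)
  C: 01 (length 2)
Average code length: 302/121 = 2.4959 bits/symbol


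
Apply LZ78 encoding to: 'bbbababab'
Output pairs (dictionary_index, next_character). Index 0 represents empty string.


LZ78 encoding steps:
Dictionary: {0: ''}
Step 1: w='' (idx 0), next='b' -> output (0, 'b'), add 'b' as idx 1
Step 2: w='b' (idx 1), next='b' -> output (1, 'b'), add 'bb' as idx 2
Step 3: w='' (idx 0), next='a' -> output (0, 'a'), add 'a' as idx 3
Step 4: w='b' (idx 1), next='a' -> output (1, 'a'), add 'ba' as idx 4
Step 5: w='ba' (idx 4), next='b' -> output (4, 'b'), add 'bab' as idx 5


Encoded: [(0, 'b'), (1, 'b'), (0, 'a'), (1, 'a'), (4, 'b')]


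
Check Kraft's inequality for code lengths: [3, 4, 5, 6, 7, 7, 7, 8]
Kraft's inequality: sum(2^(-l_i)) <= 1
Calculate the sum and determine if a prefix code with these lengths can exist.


Sum = 2^(-3) + 2^(-4) + 2^(-5) + 2^(-6) + 2^(-7) + 2^(-7) + 2^(-7) + 2^(-8)
    = 0.125 + 0.0625 + 0.03125 + 0.015625 + 0.0078125 + 0.0078125 + 0.0078125 + 0.00390625
    = 67/256 = 0.26171875
Since 0.26171875 <= 1, Kraft's inequality IS satisfied.
A prefix code with these lengths CAN exist.

Kraft sum = 0.26171875. Satisfied.


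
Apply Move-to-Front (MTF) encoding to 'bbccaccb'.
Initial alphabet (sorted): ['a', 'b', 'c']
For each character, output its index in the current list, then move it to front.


MTF encoding:
'b': index 1 in ['a', 'b', 'c'] -> ['b', 'a', 'c']
'b': index 0 in ['b', 'a', 'c'] -> ['b', 'a', 'c']
'c': index 2 in ['b', 'a', 'c'] -> ['c', 'b', 'a']
'c': index 0 in ['c', 'b', 'a'] -> ['c', 'b', 'a']
'a': index 2 in ['c', 'b', 'a'] -> ['a', 'c', 'b']
'c': index 1 in ['a', 'c', 'b'] -> ['c', 'a', 'b']
'c': index 0 in ['c', 'a', 'b'] -> ['c', 'a', 'b']
'b': index 2 in ['c', 'a', 'b'] -> ['b', 'c', 'a']


Output: [1, 0, 2, 0, 2, 1, 0, 2]


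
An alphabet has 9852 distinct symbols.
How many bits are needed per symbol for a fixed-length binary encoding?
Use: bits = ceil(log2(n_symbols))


log2(9852) = 13.2662
Bracket: 2^13 = 8192 < 9852 <= 2^14 = 16384
So ceil(log2(9852)) = 14

bits = ceil(log2(9852)) = ceil(13.2662) = 14 bits


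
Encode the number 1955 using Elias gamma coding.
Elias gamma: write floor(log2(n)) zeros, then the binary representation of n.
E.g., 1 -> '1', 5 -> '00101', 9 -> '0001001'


num_bits = floor(log2(1955)) + 1 = 11
leading_zeros = num_bits - 1 = 10
binary(1955) = 11110100011

Elias gamma(1955) = '0000000000' + '11110100011' = 000000000011110100011 (21 bits)


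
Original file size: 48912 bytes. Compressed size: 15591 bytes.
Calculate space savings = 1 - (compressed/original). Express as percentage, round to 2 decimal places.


ratio = compressed/original = 15591/48912 = 0.318756
savings = 1 - ratio = 1 - 0.318756 = 0.681244
as a percentage: 0.681244 * 100 = 68.12%

Space savings = 1 - 15591/48912 = 68.12%


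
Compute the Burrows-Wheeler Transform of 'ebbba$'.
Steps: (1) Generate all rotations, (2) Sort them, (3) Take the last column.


Rotations (sorted):
  0: $ebbba -> last char: a
  1: a$ebbb -> last char: b
  2: ba$ebb -> last char: b
  3: bba$eb -> last char: b
  4: bbba$e -> last char: e
  5: ebbba$ -> last char: $


BWT = abbbe$


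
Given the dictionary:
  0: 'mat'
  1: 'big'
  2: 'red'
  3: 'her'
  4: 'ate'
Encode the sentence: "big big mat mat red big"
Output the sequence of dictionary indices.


Look up each word in the dictionary:
  'big' -> 1
  'big' -> 1
  'mat' -> 0
  'mat' -> 0
  'red' -> 2
  'big' -> 1

Encoded: [1, 1, 0, 0, 2, 1]


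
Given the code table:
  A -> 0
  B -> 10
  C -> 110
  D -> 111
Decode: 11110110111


Decoding:
111 -> D
10 -> B
110 -> C
111 -> D


Result: DBCD


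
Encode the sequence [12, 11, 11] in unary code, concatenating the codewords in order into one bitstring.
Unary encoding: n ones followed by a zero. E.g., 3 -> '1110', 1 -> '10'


Encode each number as n ones followed by a terminating 0:
  12 -> 1111111111110 (13 bits)
  11 -> 111111111110 (12 bits)
  11 -> 111111111110 (12 bits)
Total length = 13 + 12 + 12 = 37 bits.

Unary([12, 11, 11]) = 1111111111110111111111110111111111110 (37 bits)


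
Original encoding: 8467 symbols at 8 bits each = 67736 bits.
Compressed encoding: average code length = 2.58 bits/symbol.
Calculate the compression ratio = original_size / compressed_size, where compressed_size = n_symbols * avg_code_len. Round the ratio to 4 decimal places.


original_size = n_symbols * orig_bits = 8467 * 8 = 67736 bits
compressed_size = n_symbols * avg_code_len = 8467 * 2.58 = 21844.86 bits
ratio = original_size / compressed_size = 67736 / 21844.86 = 3.1008

Compression ratio = 3.1008


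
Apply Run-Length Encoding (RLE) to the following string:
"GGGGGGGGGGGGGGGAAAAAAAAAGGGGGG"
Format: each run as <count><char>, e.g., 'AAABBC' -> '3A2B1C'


Scanning runs left to right:
  i=0: run of 'G' x 15 -> '15G'
  i=15: run of 'A' x 9 -> '9A'
  i=24: run of 'G' x 6 -> '6G'

RLE = 15G9A6G


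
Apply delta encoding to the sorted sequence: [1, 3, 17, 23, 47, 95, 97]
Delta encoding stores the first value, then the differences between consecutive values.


First value: 1
Deltas:
  3 - 1 = 2
  17 - 3 = 14
  23 - 17 = 6
  47 - 23 = 24
  95 - 47 = 48
  97 - 95 = 2


Delta encoded: [1, 2, 14, 6, 24, 48, 2]


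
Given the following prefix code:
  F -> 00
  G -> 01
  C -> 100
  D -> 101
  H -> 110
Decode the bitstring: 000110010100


Decoding step by step:
Bits 00 -> F
Bits 01 -> G
Bits 100 -> C
Bits 101 -> D
Bits 00 -> F


Decoded message: FGCDF


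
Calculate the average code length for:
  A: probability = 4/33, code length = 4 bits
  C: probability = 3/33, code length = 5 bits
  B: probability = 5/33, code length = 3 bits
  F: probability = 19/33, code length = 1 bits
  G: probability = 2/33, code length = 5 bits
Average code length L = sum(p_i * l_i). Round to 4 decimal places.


Weighted contributions p_i * l_i:
  A: (4/33) * 4 = 16/33
  C: (3/33) * 5 = 15/33
  B: (5/33) * 3 = 15/33
  F: (19/33) * 1 = 19/33
  G: (2/33) * 5 = 10/33
Sum = (16 + 15 + 15 + 19 + 10)/33 = 75/33

L = 75/33 = 2.2727 bits/symbol


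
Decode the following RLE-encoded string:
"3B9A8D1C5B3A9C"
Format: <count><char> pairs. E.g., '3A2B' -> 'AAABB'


Expanding each <count><char> pair:
  3B -> 'BBB'
  9A -> 'AAAAAAAAA'
  8D -> 'DDDDDDDD'
  1C -> 'C'
  5B -> 'BBBBB'
  3A -> 'AAA'
  9C -> 'CCCCCCCCC'

Decoded = BBBAAAAAAAAADDDDDDDDCBBBBBAAACCCCCCCCC


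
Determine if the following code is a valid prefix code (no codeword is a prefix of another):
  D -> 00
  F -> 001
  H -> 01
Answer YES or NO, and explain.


Checking each pair (does one codeword prefix another?):
  D='00' vs F='001': prefix -- VIOLATION

NO -- this is NOT a valid prefix code. D (00) is a prefix of F (001).


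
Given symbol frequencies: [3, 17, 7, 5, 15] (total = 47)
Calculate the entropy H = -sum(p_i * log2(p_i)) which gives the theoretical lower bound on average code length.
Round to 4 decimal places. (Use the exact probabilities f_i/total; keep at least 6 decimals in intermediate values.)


Per-symbol terms -p_i * log2(p_i) with p_i = f_i/47:
  p = 3/47 = 0.063830: log2(p) = -3.969626, -p*log2(p) = 0.253380
  p = 17/47 = 0.361702: log2(p) = -1.467126, -p*log2(p) = 0.530663
  p = 7/47 = 0.148936: log2(p) = -2.747234, -p*log2(p) = 0.409163
  p = 5/47 = 0.106383: log2(p) = -3.232661, -p*log2(p) = 0.343900
  p = 15/47 = 0.319149: log2(p) = -1.647698, -p*log2(p) = 0.525861
H = 0.253380 + 0.530663 + 0.409163 + 0.343900 + 0.525861 = 2.062967

H = 2.063 bits/symbol
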